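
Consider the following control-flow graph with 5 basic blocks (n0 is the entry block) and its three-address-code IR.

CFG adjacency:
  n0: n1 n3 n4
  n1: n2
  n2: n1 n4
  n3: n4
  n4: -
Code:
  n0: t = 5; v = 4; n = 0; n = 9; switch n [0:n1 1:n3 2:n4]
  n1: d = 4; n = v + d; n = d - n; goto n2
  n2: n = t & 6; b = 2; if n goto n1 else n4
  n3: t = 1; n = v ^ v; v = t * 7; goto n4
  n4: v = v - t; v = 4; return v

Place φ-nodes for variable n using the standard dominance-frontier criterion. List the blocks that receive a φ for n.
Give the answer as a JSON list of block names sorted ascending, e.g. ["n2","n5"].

Answer: ["n1", "n4"]

Analysis:
idom tree: n1←n0 n2←n1 n3←n0 n4←n0
Dom∩ at merges:
  n1: preds {n0,n2}: {n0} ∩ {n0,n1,n2} = {n0}; idom=n0
  n4: preds {n0,n2,n3}: {n0} ∩ {n0,n1,n2} ∩ {n0,n3} = {n0}; idom=n0

DF derivation:
  join n1 pred n0: · stop@n0
  join n1 pred n2: n2→n1 stop@n0
  join n4 pred n0: · stop@n0
  join n4 pred n2: n2→n1 stop@n0
  join n4 pred n3: n3 stop@n0
  n0 → ∅
  n1 → {n1,n4}
  n2 → {n1,n4}
  n3 → {n4}
  n4 → ∅

φ for n: defs {n0,n1,n2,n3}
  DF⁺ = {n1,n4}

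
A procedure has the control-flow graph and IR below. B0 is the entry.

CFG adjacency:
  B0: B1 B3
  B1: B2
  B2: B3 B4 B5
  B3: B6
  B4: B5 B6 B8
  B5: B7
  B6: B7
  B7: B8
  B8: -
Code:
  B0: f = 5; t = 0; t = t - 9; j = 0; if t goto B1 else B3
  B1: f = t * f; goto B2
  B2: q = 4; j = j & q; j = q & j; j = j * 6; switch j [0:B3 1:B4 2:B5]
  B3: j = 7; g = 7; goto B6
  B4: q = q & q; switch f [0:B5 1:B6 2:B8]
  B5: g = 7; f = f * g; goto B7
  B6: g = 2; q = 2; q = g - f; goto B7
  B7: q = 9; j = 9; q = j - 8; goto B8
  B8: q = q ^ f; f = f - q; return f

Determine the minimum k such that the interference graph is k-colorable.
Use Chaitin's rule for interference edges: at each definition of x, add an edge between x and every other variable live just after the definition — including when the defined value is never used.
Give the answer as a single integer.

def/use:
  B0: def={f,j,t} ue=∅
  B1: def={f} ue={f,t}
  B2: def={j,q} ue={j}
  B3: def={g,j} ue=∅
  B4: def={q} ue={f,q}
  B5: def={f,g} ue={f}
  B6: def={g,q} ue={f}
  B7: def={j,q} ue=∅
  B8: def={f,q} ue={f,q}

Liveness:
  live B0: ∅→{f,j,t}
  live B1: {f,j,t}→{f,j}
  live B2: {f,j}→{f,q}
  live B3: {f}→{f}
  live B4: {f,q}→{f,q}
  live B5: {f}→{f}
  live B6: {f}→{f}
  live B7: {f}→{f,q}
  live B8: {f,q}→∅

Interfere edges:
  f↔{g,j,q,t}
  g↔{f,q}
  j↔{f,q,t}
  q↔{f,g,j}
  t↔{f,j}

Chromatic number:
  clique {f,g,q} ⇒ need ≥ 3
  assign f→c0 g→c1 j→c1 q→c2 t→c2 — no edge inside a register ⇒ χ ≤ 3
  χ = 3

Answer: 3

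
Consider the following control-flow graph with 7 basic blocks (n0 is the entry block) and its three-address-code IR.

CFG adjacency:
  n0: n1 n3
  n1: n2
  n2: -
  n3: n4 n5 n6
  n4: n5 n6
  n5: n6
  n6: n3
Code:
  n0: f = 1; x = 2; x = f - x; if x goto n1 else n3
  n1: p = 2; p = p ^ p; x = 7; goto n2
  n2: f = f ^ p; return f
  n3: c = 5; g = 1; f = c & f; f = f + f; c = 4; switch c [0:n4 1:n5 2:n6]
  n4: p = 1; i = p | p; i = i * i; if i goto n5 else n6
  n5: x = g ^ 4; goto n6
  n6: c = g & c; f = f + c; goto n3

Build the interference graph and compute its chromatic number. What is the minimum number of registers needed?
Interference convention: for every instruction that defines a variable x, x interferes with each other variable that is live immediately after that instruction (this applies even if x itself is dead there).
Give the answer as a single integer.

Answer: 5

Analysis:
def/use:
  n0: def={f,x} ue=∅
  n1: def={p,x} ue=∅
  n2: def={f} ue={f,p}
  n3: def={c,f,g} ue={f}
  n4: def={i,p} ue=∅
  n5: def={x} ue={g}
  n6: def={c,f} ue={c,f,g}

Live sets:
  n0 li=∅ lo={f}
  n1 li={f} lo={f,p}
  n2 li={f,p} lo=∅
  n3 li={f} lo={c,f,g}
  n4 li={c,f,g} lo={c,f,g}
  n5 li={c,f,g} lo={c,f,g}
  n6 li={c,f,g} lo={f}

Interfere edges:
  c: {f,g,i,p,x}
  f: {c,g,i,p,x}
  g: {c,f,i,p,x}
  i: {c,f,g}
  p: {c,f,g,x}
  x: {c,f,g,p}

Registers:
  {c,f,g,p,x} pairwise interfere (5-clique) ⇒ χ ≥ 5
  5-colouring: c0={c}  c1={f}  c2={g}  c3={i,p}  c4={x}
  χ = 5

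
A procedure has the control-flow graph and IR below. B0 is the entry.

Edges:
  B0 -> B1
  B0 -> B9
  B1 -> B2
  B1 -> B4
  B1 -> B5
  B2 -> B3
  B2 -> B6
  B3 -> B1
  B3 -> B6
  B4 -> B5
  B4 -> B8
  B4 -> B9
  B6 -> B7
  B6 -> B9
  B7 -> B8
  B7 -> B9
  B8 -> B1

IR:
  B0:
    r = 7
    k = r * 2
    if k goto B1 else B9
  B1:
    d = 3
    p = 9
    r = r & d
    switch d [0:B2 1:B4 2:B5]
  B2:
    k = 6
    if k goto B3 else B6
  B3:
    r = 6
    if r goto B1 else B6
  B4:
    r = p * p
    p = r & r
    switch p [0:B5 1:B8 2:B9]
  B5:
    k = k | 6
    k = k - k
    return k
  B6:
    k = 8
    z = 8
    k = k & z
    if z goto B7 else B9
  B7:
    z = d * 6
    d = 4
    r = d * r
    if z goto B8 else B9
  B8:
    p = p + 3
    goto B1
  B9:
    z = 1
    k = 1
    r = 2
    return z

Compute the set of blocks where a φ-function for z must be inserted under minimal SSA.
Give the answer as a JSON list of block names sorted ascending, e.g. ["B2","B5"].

idom tree: B1←B0 B2←B1 B3←B2 B4←B1 B5←B1 B6←B2 B7←B6 B8←B1 B9←B0
Dom∩ at merges:
  B1: preds {B0,B3,B8}: {B0} ∩ {B0,B1,B2,B3} ∩ {B0,B1,B8} = {B0}; idom=B0
  B5: preds {B1,B4}: {B0,B1} ∩ {B0,B1,B4} = {B0,B1}; idom=B1
  B6: preds {B2,B3}: {B0,B1,B2} ∩ {B0,B1,B2,B3} = {B0,B1,B2}; idom=B2
  B8: preds {B4,B7}: {B0,B1,B4} ∩ {B0,B1,B2,B6,B7} = {B0,B1}; idom=B1
  B9: preds {B0,B4,B6,B7}: {B0} ∩ {B0,B1,B4} ∩ {B0,B1,B2,B6} ∩ {B0,B1,B2,B6,B7} = {B0}; idom=B0

DF derivation:
  join B1 pred B0: · stop@B0
  join B1 pred B3: B3→B2→B1 stop@B0
  join B1 pred B8: B8→B1 stop@B0
  join B5 pred B1: · stop@B1
  join B5 pred B4: B4 stop@B1
  join B6 pred B2: · stop@B2
  join B6 pred B3: B3 stop@B2
  join B8 pred B4: B4 stop@B1
  join B8 pred B7: B7→B6→B2 stop@B1
  join B9 pred B0: · stop@B0
  join B9 pred B4: B4→B1 stop@B0
  join B9 pred B6: B6→B2→B1 stop@B0
  join B9 pred B7: B7→B6→B2→B1 stop@B0
  DF(B0)=∅
  DF(B1)={B1,B9}
  DF(B2)={B1,B8,B9}
  DF(B3)={B1,B6}
  DF(B4)={B5,B8,B9}
  DF(B5)=∅
  DF(B6)={B8,B9}
  DF(B7)={B8,B9}
  DF(B8)={B1}
  DF(B9)=∅

φ for z: defs {B6,B7,B9}
  DF⁺ = {B1,B8,B9}

Answer: ["B1", "B8", "B9"]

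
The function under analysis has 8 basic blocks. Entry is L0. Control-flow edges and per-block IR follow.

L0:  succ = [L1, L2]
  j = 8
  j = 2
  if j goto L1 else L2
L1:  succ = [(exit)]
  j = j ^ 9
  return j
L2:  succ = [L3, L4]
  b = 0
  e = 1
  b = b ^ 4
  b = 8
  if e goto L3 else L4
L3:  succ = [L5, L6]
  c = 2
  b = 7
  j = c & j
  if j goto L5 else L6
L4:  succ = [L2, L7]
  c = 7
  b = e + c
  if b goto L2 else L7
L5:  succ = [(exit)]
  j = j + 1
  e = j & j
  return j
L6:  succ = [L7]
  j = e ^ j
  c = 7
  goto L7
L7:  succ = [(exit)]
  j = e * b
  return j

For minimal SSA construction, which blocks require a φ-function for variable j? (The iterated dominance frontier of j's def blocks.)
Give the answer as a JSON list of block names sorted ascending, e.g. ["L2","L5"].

idom tree: L1←L0 L2←L0 L3←L2 L4←L2 L5←L3 L6←L3 L7←L2
Join-block Dom:
  L2: preds {L0,L4}: {L0} ∩ {L0,L2,L4} = {L0}; idom=L0
  L7: preds {L4,L6}: {L0,L2,L4} ∩ {L0,L2,L3,L6} = {L0,L2}; idom=L2

DF derivation:
  L2←L0: walk · to L0
  L2←L4: walk L4→L2 to L0
  L7←L4: walk L4 to L2
  L7←L6: walk L6→L3 to L2
  L0 → ∅
  L1 → ∅
  L2 → {L2}
  L3 → {L7}
  L4 → {L2,L7}
  L5 → ∅
  L6 → {L7}
  L7 → ∅

φ for j: defs {L0,L1,L3,L5,L6,L7}
  DF⁺ = {L7}

Answer: ["L7"]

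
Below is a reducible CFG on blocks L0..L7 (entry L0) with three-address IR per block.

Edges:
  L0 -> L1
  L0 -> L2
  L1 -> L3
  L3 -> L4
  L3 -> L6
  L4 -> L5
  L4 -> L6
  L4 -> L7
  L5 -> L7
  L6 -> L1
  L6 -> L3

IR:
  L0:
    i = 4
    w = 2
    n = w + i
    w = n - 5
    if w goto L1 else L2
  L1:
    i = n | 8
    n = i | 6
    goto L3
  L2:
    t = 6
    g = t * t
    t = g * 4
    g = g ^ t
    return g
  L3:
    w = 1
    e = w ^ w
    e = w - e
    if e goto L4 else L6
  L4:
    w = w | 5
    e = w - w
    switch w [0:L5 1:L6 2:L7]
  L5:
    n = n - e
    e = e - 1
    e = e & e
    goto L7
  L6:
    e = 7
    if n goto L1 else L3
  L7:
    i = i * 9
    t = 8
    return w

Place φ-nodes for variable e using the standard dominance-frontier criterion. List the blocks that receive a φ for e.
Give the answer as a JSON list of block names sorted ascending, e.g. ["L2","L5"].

idom tree: L1←L0 L2←L0 L3←L1 L4←L3 L5←L4 L6←L3 L7←L4
Dom at joins:
  L1: preds {L0,L6}: {L0} ∩ {L0,L1,L3,L6} = {L0}; idom=L0
  L3: preds {L1,L6}: {L0,L1} ∩ {L0,L1,L3,L6} = {L0,L1}; idom=L1
  L6: preds {L3,L4}: {L0,L1,L3} ∩ {L0,L1,L3,L4} = {L0,L1,L3}; idom=L3
  L7: preds {L4,L5}: {L0,L1,L3,L4} ∩ {L0,L1,L3,L4,L5} = {L0,L1,L3,L4}; idom=L4

DF walk-up:
  join L1 pred L0: · stop@L0
  join L1 pred L6: L6→L3→L1 stop@L0
  join L3 pred L1: · stop@L1
  join L3 pred L6: L6→L3 stop@L1
  join L6 pred L3: · stop@L3
  join L6 pred L4: L4 stop@L3
  join L7 pred L4: · stop@L4
  join L7 pred L5: L5 stop@L4
  L0 → ∅
  L1 → {L1}
  L2 → ∅
  L3 → {L1,L3}
  L4 → {L6}
  L5 → {L7}
  L6 → {L1,L3}
  L7 → ∅

φ for e: defs {L3,L4,L5,L6}
  DF⁺ = {L1,L3,L6,L7}

Answer: ["L1", "L3", "L6", "L7"]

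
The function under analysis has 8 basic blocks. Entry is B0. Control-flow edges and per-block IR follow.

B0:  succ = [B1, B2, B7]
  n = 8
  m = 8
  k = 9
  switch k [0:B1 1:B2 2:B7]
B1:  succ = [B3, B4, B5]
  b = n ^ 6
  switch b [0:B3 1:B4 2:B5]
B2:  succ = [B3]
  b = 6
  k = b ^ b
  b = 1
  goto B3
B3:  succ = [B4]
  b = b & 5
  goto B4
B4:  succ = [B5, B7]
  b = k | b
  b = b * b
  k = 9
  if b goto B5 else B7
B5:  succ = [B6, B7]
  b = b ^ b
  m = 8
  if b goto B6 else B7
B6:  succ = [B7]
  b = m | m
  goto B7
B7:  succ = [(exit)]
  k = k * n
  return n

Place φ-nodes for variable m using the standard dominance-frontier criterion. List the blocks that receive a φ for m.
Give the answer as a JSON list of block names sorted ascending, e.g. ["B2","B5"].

idom tree: B1←B0 B2←B0 B3←B0 B4←B0 B5←B0 B6←B5 B7←B0
Dom∩ at merges:
  B3: preds {B1,B2}: {B0,B1} ∩ {B0,B2} = {B0}; idom=B0
  B4: preds {B1,B3}: {B0,B1} ∩ {B0,B3} = {B0}; idom=B0
  B5: preds {B1,B4}: {B0,B1} ∩ {B0,B4} = {B0}; idom=B0
  B7: preds {B0,B4,B5,B6}: {B0} ∩ {B0,B4} ∩ {B0,B5} ∩ {B0,B5,B6} = {B0}; idom=B0

Frontier:
  B3←B1: walk B1 to B0
  B3←B2: walk B2 to B0
  B4←B1: walk B1 to B0
  B4←B3: walk B3 to B0
  B5←B1: walk B1 to B0
  B5←B4: walk B4 to B0
  B7←B0: walk · to B0
  B7←B4: walk B4 to B0
  B7←B5: walk B5 to B0
  B7←B6: walk B6→B5 to B0
  B0: DF=∅
  B1: DF={B3,B4,B5}
  B2: DF={B3}
  B3: DF={B4}
  B4: DF={B5,B7}
  B5: DF={B7}
  B6: DF={B7}
  B7: DF=∅

φ for m: defs {B0,B5}
  DF⁺ = {B7}

Answer: ["B7"]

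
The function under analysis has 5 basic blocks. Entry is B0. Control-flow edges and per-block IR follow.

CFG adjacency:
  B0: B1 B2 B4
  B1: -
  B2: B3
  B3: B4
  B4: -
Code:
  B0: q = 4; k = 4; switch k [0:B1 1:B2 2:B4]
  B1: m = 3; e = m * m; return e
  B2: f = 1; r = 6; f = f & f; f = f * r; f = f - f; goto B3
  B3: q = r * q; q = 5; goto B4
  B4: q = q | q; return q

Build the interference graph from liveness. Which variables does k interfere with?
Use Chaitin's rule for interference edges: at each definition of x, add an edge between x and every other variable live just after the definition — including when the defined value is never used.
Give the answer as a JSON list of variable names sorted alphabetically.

Answer: ["q"]

Analysis:
Per-block:
  B0: {k,q} / ∅
  B1: {e,m} / ∅
  B2: {f,r} / ∅
  B3: {q} / {q,r}
  B4: {q} / {q}

Live sets:
  live B0: ∅→{q}
  live B1: ∅→∅
  live B2: {q}→{q,r}
  live B3: {q,r}→{q}
  live B4: {q}→∅

Conflict graph:
  e — ∅
  f — {q,r}
  k — {q}
  m — ∅
  q — {f,k,r}
  r — {f,q}

N(k) = ["q"]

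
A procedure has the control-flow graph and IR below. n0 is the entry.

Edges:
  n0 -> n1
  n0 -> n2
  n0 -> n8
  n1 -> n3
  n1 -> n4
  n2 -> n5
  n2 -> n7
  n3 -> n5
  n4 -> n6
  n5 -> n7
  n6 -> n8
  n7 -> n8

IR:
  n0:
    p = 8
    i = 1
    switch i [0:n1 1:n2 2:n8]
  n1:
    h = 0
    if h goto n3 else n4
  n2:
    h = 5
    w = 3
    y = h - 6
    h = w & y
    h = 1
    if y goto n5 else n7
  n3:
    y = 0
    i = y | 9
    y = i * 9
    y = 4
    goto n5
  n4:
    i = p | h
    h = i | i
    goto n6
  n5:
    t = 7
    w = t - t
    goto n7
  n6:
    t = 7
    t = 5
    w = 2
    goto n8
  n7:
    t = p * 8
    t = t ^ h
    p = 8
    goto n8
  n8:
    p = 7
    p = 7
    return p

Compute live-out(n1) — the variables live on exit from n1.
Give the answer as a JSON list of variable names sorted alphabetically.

def/use:
  n0 def {i,p} use ∅
  n1 def {h} use ∅
  n2 def {h,w,y} use ∅
  n3 def {i,y} use ∅
  n4 def {h,i} use {h,p}
  n5 def {t,w} use ∅
  n6 def {t,w} use ∅
  n7 def {p,t} use {h,p}
  n8 def {p} use ∅

Backward fixpoint:
  n0 li=∅ lo={p}
  n1 li={p} lo={h,p}
  n2 li={p} lo={h,p}
  n3 li={h,p} lo={h,p}
  n4 li={h,p} lo=∅
  n5 li={h,p} lo={h,p}
  n6 li=∅ lo=∅
  n7 li={h,p} lo=∅
  n8 li=∅ lo=∅

live-out(n1) = ["h", "p"]

Answer: ["h", "p"]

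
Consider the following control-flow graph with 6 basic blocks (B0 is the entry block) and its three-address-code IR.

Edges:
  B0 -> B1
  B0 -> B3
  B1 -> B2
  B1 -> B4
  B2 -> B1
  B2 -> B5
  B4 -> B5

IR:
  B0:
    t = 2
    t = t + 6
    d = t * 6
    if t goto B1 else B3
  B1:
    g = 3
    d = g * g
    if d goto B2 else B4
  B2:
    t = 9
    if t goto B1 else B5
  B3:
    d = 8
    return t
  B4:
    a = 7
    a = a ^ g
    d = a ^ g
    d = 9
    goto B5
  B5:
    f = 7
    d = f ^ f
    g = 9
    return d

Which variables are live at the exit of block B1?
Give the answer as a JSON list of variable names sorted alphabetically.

Block summaries:
  B0: def={d,t} ue=∅
  B1: def={d,g} ue=∅
  B2: def={t} ue=∅
  B3: def={d} ue={t}
  B4: def={a,d} ue={g}
  B5: def={d,f,g} ue=∅

Liveness:
  live B0: ∅→{t}
  live B1: ∅→{g}
  live B2: ∅→∅
  live B3: {t}→∅
  live B4: {g}→∅
  live B5: ∅→∅

live-out(B1) = ["g"]

Answer: ["g"]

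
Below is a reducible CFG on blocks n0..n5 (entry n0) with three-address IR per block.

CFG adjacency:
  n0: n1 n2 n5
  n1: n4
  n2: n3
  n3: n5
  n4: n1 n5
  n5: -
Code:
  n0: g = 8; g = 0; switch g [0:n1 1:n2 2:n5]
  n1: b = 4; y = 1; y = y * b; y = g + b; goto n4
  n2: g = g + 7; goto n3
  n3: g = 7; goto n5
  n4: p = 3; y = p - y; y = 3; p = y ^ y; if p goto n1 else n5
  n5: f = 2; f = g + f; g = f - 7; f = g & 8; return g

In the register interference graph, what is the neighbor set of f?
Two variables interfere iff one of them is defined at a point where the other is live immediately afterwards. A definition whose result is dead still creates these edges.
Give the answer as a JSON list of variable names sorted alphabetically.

Per-block:
  n0: {g} / ∅
  n1: {b,y} / {g}
  n2: {g} / {g}
  n3: {g} / ∅
  n4: {p,y} / {y}
  n5: {f,g} / {g}

Backward fixpoint:
  n0 li=∅ lo={g}
  n1 li={g} lo={g,y}
  n2 li={g} lo=∅
  n3 li=∅ lo={g}
  n4 li={g,y} lo={g}
  n5 li={g} lo=∅

Interfere edges:
  b: {g,y}
  f: {g}
  g: {b,f,p,y}
  p: {g,y}
  y: {b,g,p}

N(f) = ["g"]

Answer: ["g"]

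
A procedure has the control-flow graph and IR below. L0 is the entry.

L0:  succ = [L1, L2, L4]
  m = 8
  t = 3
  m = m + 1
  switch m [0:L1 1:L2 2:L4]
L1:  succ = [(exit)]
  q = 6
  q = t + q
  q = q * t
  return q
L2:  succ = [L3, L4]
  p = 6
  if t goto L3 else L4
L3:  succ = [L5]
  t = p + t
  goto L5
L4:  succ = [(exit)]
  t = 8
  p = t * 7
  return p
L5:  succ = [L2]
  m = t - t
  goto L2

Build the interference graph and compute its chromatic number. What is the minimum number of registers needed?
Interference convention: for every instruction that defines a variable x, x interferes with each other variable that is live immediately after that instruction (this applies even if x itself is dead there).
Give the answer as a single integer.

Answer: 2

Working:
Block summaries:
  L0: def={m,t} ue=∅
  L1: def={q} ue={t}
  L2: def={p} ue={t}
  L3: def={t} ue={p,t}
  L4: def={p,t} ue=∅
  L5: def={m} ue={t}

Liveness:
  L0 li=∅ lo={t}
  L1 li={t} lo=∅
  L2 li={t} lo={p,t}
  L3 li={p,t} lo={t}
  L4 li=∅ lo=∅
  L5 li={t} lo={t}

Interference:
  m↔{t}
  p↔{t}
  q↔{t}
  t↔{m,p,q}

Colouring:
  lower bound: {m,t} mutually conflict ⇒ χ ≥ 2
  assign m→c1 p→c1 q→c1 t→c0 — no edge inside a register ⇒ χ ≤ 2
  χ = 2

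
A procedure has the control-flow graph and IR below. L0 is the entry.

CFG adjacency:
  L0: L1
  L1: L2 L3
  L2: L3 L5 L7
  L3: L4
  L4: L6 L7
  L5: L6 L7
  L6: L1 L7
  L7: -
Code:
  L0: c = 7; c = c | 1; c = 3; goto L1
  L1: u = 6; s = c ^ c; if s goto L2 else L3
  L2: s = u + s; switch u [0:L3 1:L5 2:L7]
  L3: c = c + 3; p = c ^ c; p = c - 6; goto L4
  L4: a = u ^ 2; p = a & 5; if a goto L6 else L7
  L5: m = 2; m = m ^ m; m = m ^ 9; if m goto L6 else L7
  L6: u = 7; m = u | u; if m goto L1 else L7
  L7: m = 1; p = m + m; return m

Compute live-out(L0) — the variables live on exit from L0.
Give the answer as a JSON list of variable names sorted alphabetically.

Block summaries:
  L0: def={c} ue=∅
  L1: def={s,u} ue={c}
  L2: def={s} ue={s,u}
  L3: def={c,p} ue={c}
  L4: def={a,p} ue={u}
  L5: def={m} ue=∅
  L6: def={m,u} ue=∅
  L7: def={m,p} ue=∅

Liveness:
  live L0: ∅→{c}
  live L1: {c}→{c,s,u}
  live L2: {c,s,u}→{c,u}
  live L3: {c,u}→{c,u}
  live L4: {c,u}→{c}
  live L5: {c}→{c}
  live L6: {c}→{c}
  live L7: ∅→∅

live-out(L0) = ["c"]

Answer: ["c"]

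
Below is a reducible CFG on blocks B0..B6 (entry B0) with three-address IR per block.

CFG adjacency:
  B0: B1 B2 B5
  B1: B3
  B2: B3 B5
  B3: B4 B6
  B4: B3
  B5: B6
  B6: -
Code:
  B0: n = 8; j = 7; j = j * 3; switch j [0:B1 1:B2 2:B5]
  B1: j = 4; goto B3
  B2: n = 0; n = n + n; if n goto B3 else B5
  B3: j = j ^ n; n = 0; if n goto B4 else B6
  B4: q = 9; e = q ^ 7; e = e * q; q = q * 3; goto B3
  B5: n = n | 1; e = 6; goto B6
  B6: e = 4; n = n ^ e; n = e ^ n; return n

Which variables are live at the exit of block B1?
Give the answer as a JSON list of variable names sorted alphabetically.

Per-block:
  B0: {j,n} / ∅
  B1: {j} / ∅
  B2: {n} / ∅
  B3: {j,n} / {j,n}
  B4: {e,q} / ∅
  B5: {e,n} / {n}
  B6: {e,n} / {n}

Liveness:
  live B0: ∅→{j,n}
  live B1: {n}→{j,n}
  live B2: {j}→{j,n}
  live B3: {j,n}→{j,n}
  live B4: {j,n}→{j,n}
  live B5: {n}→{n}
  live B6: {n}→∅

live-out(B1) = ["j", "n"]

Answer: ["j", "n"]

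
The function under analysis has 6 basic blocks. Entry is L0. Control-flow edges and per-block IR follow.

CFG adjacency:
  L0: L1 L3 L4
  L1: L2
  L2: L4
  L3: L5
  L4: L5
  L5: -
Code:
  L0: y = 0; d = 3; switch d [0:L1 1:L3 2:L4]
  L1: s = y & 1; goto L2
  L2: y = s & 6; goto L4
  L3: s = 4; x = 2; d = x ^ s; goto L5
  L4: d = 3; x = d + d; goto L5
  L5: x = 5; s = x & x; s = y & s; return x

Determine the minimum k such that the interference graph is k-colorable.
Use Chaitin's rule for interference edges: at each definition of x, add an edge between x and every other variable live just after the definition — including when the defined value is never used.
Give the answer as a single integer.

Answer: 3

Derivation:
def/use:
  L0 def {d,y} use ∅
  L1 def {s} use {y}
  L2 def {y} use {s}
  L3 def {d,s,x} use ∅
  L4 def {d,x} use ∅
  L5 def {s,x} use {y}

Backward fixpoint:
  L0: in=∅ out={y}
  L1: in={y} out={s}
  L2: in={s} out={y}
  L3: in={y} out={y}
  L4: in={y} out={y}
  L5: in={y} out=∅

Interfere edges:
  d — {y}
  s — {x,y}
  x — {s,y}
  y — {d,s,x}

Chromatic number:
  {s,x,y} pairwise interfere (3-clique) ⇒ χ ≥ 3
  3-colouring: c0={y}  c1={d,s}  c2={x}
  χ = 3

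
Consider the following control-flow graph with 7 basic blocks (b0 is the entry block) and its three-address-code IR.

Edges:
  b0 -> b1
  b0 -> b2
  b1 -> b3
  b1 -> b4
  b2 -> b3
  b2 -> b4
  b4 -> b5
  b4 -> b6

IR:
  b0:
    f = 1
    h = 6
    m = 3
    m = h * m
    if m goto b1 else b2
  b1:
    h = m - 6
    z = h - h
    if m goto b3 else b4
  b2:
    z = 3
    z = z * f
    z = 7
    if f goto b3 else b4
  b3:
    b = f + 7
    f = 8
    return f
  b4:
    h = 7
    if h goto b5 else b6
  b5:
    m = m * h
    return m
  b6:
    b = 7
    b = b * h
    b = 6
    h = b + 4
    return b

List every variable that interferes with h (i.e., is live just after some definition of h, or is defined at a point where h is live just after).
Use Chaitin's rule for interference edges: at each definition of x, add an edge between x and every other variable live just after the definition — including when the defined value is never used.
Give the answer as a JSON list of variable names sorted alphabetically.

Answer: ["b", "f", "m"]

Derivation:
Per-block:
  b0: def={f,h,m} ue=∅
  b1: def={h,z} ue={m}
  b2: def={z} ue={f}
  b3: def={b,f} ue={f}
  b4: def={h} ue=∅
  b5: def={m} ue={h,m}
  b6: def={b,h} ue={h}

Liveness:
  b0 li=∅ lo={f,m}
  b1 li={f,m} lo={f,m}
  b2 li={f,m} lo={f,m}
  b3 li={f} lo=∅
  b4 li={m} lo={h,m}
  b5 li={h,m} lo=∅
  b6 li={h} lo=∅

Interfere edges:
  b: {h}
  f: {h,m,z}
  h: {b,f,m}
  m: {f,h,z}
  z: {f,m}

N(h) = ["b", "f", "m"]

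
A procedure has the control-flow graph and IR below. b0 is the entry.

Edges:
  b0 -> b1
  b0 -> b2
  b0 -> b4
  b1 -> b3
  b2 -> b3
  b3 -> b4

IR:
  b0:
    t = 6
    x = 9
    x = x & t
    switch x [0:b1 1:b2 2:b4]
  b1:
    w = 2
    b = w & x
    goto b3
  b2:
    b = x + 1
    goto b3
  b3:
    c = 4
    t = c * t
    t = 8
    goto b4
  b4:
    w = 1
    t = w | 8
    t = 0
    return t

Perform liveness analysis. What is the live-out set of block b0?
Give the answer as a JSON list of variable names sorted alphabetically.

Block summaries:
  b0: def={t,x} ue=∅
  b1: def={b,w} ue={x}
  b2: def={b} ue={x}
  b3: def={c,t} ue={t}
  b4: def={t,w} ue=∅

Backward fixpoint:
  b0 li=∅ lo={t,x}
  b1 li={t,x} lo={t}
  b2 li={t,x} lo={t}
  b3 li={t} lo=∅
  b4 li=∅ lo=∅

live-out(b0) = ["t", "x"]

Answer: ["t", "x"]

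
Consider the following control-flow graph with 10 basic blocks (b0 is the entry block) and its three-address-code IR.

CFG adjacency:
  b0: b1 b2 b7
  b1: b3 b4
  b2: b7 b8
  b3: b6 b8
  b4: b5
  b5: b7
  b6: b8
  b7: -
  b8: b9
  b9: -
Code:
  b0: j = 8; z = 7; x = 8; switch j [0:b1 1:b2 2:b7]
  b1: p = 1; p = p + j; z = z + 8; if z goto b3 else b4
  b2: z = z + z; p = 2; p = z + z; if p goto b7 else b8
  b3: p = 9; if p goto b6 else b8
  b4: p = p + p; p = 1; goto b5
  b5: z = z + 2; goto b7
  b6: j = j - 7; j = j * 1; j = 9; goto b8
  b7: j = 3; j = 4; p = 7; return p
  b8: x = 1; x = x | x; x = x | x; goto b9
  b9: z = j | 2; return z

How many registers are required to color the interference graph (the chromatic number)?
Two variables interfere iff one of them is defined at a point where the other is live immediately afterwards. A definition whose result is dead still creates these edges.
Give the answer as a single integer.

Per-block:
  b0 def {j,x,z} use ∅
  b1 def {p,z} use {j,z}
  b2 def {p,z} use {z}
  b3 def {p} use ∅
  b4 def {p} use {p}
  b5 def {z} use {z}
  b6 def {j} use {j}
  b7 def {j,p} use ∅
  b8 def {x} use ∅
  b9 def {z} use {j}

Liveness:
  b0: in=∅ out={j,z}
  b1: in={j,z} out={j,p,z}
  b2: in={j,z} out={j}
  b3: in={j} out={j}
  b4: in={p,z} out={z}
  b5: in={z} out=∅
  b6: in={j} out={j}
  b7: in=∅ out=∅
  b8: in={j} out={j}
  b9: in={j} out=∅

Interfere edges:
  j↔{p,x,z}
  p↔{j,z}
  x↔{j,z}
  z↔{j,p,x}

Colouring:
  clique {j,p,z} ⇒ need ≥ 3
  assign j→c0 p→c2 x→c2 z→c1 — no edge inside a register ⇒ χ ≤ 3
  χ = 3

Answer: 3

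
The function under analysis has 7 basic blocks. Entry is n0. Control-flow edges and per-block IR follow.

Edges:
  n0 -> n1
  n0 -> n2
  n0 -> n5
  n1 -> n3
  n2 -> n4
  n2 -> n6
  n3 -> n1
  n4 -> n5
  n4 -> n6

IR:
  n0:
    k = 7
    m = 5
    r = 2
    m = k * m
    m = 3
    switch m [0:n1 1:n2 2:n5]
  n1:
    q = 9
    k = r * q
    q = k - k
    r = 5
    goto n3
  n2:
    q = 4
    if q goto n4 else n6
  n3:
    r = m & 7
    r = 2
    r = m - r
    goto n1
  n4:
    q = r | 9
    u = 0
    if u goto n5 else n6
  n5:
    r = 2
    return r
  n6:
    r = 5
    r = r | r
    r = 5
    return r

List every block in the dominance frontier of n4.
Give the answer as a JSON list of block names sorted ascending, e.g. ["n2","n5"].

Answer: ["n5", "n6"]

Working:
idom tree: n1←n0 n2←n0 n3←n1 n4←n2 n5←n0 n6←n2
Dom at joins:
  n1: preds {n0,n3}: {n0} ∩ {n0,n1,n3} = {n0}; idom=n0
  n5: preds {n0,n4}: {n0} ∩ {n0,n2,n4} = {n0}; idom=n0
  n6: preds {n2,n4}: {n0,n2} ∩ {n0,n2,n4} = {n0,n2}; idom=n2

Frontier:
  n1←n0: walk · to n0
  n1←n3: walk n3→n1 to n0
  n5←n0: walk · to n0
  n5←n4: walk n4→n2 to n0
  n6←n2: walk · to n2
  n6←n4: walk n4 to n2
  DF(n0)=∅
  DF(n1)={n1}
  DF(n2)={n5}
  DF(n3)={n1}
  DF(n4)={n5,n6}
  DF(n5)=∅
  DF(n6)=∅

DF(n4) = ["n5", "n6"]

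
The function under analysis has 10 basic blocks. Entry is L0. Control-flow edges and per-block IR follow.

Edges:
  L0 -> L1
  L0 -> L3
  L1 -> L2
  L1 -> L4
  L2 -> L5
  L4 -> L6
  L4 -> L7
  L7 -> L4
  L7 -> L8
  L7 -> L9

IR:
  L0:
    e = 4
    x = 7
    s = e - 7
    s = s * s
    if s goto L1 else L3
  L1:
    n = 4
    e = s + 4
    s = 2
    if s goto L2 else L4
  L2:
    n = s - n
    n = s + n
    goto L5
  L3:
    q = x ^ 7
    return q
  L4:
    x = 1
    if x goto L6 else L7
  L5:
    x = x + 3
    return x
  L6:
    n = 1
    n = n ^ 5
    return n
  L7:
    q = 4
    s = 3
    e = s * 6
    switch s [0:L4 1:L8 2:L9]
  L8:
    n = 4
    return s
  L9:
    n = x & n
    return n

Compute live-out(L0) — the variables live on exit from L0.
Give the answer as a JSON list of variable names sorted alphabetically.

Block summaries:
  L0: {e,s,x} / ∅
  L1: {e,n,s} / {s}
  L2: {n} / {n,s}
  L3: {q} / {x}
  L4: {x} / ∅
  L5: {x} / {x}
  L6: {n} / ∅
  L7: {e,q,s} / ∅
  L8: {n} / {s}
  L9: {n} / {n,x}

Live sets:
  live L0: ∅→{s,x}
  live L1: {s,x}→{n,s,x}
  live L2: {n,s,x}→{x}
  live L3: {x}→∅
  live L4: {n}→{n,x}
  live L5: {x}→∅
  live L6: ∅→∅
  live L7: {n,x}→{n,s,x}
  live L8: {s}→∅
  live L9: {n,x}→∅

live-out(L0) = ["s", "x"]

Answer: ["s", "x"]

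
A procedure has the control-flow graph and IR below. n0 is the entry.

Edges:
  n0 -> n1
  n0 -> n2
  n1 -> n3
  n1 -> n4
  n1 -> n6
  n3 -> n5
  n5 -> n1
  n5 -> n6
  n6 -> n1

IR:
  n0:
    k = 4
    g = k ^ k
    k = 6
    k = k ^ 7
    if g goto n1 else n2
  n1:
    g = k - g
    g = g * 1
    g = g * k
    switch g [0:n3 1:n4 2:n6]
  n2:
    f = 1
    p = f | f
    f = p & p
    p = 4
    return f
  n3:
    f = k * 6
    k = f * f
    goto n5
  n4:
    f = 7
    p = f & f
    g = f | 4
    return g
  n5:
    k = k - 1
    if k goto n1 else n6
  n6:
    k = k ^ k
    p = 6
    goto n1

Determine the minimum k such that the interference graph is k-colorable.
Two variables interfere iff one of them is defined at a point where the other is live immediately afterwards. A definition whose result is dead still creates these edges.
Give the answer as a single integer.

Block summaries:
  n0: {g,k} / ∅
  n1: {g} / {g,k}
  n2: {f,p} / ∅
  n3: {f,k} / {k}
  n4: {f,g,p} / ∅
  n5: {k} / {k}
  n6: {k,p} / {k}

Live sets:
  n0 li=∅ lo={g,k}
  n1 li={g,k} lo={g,k}
  n2 li=∅ lo=∅
  n3 li={g,k} lo={g,k}
  n4 li=∅ lo=∅
  n5 li={g,k} lo={g,k}
  n6 li={g,k} lo={g,k}

Interfere edges:
  f↔{g,p}
  g↔{f,k,p}
  k↔{g,p}
  p↔{f,g,k}

Colouring:
  {f,g,p} pairwise interfere (3-clique) ⇒ χ ≥ 3
  assign f→c2 g→c0 k→c2 p→c1 — no edge inside a register ⇒ χ ≤ 3
  χ = 3

Answer: 3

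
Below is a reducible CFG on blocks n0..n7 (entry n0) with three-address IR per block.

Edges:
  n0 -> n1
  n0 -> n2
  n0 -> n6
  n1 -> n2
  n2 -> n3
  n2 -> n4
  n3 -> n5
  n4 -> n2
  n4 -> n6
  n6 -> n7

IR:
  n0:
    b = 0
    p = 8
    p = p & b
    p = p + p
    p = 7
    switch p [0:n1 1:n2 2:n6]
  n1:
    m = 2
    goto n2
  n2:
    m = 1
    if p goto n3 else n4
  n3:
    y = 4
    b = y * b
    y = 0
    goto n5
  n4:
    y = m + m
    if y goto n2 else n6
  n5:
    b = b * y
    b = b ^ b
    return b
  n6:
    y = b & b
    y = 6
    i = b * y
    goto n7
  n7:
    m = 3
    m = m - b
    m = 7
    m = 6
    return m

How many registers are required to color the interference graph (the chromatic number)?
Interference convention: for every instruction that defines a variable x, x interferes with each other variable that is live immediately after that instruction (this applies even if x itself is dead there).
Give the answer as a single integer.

def/use:
  n0: {b,p} / ∅
  n1: {m} / ∅
  n2: {m} / {p}
  n3: {b,y} / {b}
  n4: {y} / {m}
  n5: {b} / {b,y}
  n6: {i,y} / {b}
  n7: {m} / {b}

Backward fixpoint:
  n0: in=∅ out={b,p}
  n1: in={b,p} out={b,p}
  n2: in={b,p} out={b,m,p}
  n3: in={b} out={b,y}
  n4: in={b,m,p} out={b,p}
  n5: in={b,y} out=∅
  n6: in={b} out={b}
  n7: in={b} out=∅

Interfere edges:
  b↔{i,m,p,y}
  i↔{b}
  m↔{b,p}
  p↔{b,m,y}
  y↔{b,p}

Chromatic number:
  lower bound: {b,m,p} mutually conflict ⇒ χ ≥ 3
  assign b→r0 i→r1 m→r2 p→r1 y→r2 — no edge inside a register ⇒ χ ≤ 3
  χ = 3

Answer: 3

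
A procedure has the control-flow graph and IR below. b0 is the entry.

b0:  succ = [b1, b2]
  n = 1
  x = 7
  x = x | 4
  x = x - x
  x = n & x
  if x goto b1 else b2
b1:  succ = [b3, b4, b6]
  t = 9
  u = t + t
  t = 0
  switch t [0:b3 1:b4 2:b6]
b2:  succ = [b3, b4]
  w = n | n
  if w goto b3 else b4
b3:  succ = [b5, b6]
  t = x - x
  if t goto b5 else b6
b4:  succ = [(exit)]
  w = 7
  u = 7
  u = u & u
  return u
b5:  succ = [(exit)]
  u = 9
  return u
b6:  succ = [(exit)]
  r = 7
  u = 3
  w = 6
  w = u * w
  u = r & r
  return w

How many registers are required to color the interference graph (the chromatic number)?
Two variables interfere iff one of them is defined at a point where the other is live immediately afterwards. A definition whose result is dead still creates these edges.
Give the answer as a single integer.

Answer: 3

Analysis:
Block summaries:
  b0: {n,x} / ∅
  b1: {t,u} / ∅
  b2: {w} / {n}
  b3: {t} / {x}
  b4: {u,w} / ∅
  b5: {u} / ∅
  b6: {r,u,w} / ∅

Live sets:
  live b0: ∅→{n,x}
  live b1: {x}→{x}
  live b2: {n,x}→{x}
  live b3: {x}→∅
  live b4: ∅→∅
  live b5: ∅→∅
  live b6: ∅→∅

Interfere edges:
  n: {x}
  r: {u,w}
  t: {x}
  u: {r,w,x}
  w: {r,u,x}
  x: {n,t,u,w}

Registers:
  clique {r,u,w} ⇒ need ≥ 3
  3-colouring: r0={r,x}  r1={n,t,u}  r2={w}
  χ = 3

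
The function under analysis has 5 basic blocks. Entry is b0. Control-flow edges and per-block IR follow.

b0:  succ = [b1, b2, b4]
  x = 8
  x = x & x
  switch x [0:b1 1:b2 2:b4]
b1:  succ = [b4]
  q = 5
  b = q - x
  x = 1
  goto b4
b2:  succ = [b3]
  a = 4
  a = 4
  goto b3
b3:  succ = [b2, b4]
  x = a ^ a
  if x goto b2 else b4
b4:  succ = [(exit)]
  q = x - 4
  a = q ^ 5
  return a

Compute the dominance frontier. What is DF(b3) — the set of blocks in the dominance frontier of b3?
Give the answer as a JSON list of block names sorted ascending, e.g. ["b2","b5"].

Answer: ["b2", "b4"]

Analysis:
idom tree: b1←b0 b2←b0 b3←b2 b4←b0
Dom at joins:
  b2: preds {b0,b3}: {b0} ∩ {b0,b2,b3} = {b0}; idom=b0
  b4: preds {b0,b1,b3}: {b0} ∩ {b0,b1} ∩ {b0,b2,b3} = {b0}; idom=b0

DF derivation:
  join b2 pred b0: · stop@b0
  join b2 pred b3: b3→b2 stop@b0
  join b4 pred b0: · stop@b0
  join b4 pred b1: b1 stop@b0
  join b4 pred b3: b3→b2 stop@b0
  b0: DF=∅
  b1: DF={b4}
  b2: DF={b2,b4}
  b3: DF={b2,b4}
  b4: DF=∅

DF(b3) = ["b2", "b4"]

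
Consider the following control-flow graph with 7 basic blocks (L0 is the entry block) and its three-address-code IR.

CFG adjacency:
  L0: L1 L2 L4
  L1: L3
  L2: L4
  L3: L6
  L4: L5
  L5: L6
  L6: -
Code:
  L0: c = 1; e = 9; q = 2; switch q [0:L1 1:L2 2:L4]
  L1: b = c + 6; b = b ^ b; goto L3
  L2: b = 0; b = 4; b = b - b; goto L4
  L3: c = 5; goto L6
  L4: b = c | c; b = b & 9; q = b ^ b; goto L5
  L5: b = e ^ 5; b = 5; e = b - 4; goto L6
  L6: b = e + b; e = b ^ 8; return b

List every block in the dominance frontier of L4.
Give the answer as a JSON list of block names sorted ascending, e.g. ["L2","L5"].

idom tree: L1←L0 L2←L0 L3←L1 L4←L0 L5←L4 L6←L0
Join-block Dom:
  L4: preds {L0,L2}: {L0} ∩ {L0,L2} = {L0}; idom=L0
  L6: preds {L3,L5}: {L0,L1,L3} ∩ {L0,L4,L5} = {L0}; idom=L0

DF derivation:
  join L4 pred L0: · stop@L0
  join L4 pred L2: L2 stop@L0
  join L6 pred L3: L3→L1 stop@L0
  join L6 pred L5: L5→L4 stop@L0
  L0: DF=∅
  L1: DF={L6}
  L2: DF={L4}
  L3: DF={L6}
  L4: DF={L6}
  L5: DF={L6}
  L6: DF=∅

DF(L4) = ["L6"]

Answer: ["L6"]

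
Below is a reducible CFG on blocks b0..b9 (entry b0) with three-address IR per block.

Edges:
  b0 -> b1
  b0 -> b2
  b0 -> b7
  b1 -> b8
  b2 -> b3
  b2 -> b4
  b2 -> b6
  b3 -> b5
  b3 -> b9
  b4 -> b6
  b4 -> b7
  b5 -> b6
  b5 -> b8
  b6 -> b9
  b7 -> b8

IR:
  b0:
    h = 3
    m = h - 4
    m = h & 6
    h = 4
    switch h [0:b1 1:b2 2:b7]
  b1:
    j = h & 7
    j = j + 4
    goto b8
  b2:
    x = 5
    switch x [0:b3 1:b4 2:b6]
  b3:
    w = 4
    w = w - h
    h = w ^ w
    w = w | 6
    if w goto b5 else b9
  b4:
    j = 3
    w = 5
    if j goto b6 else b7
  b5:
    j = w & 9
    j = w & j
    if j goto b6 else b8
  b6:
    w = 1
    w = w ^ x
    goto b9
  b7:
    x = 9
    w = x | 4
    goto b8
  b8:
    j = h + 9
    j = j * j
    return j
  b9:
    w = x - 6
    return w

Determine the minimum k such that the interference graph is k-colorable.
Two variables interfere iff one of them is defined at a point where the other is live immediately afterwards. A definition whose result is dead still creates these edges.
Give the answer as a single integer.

Block summaries:
  b0 def {h,m} use ∅
  b1 def {j} use {h}
  b2 def {x} use ∅
  b3 def {h,w} use {h}
  b4 def {j,w} use ∅
  b5 def {j} use {w}
  b6 def {w} use {x}
  b7 def {w,x} use ∅
  b8 def {j} use {h}
  b9 def {w} use {x}

Liveness:
  live b0: ∅→{h}
  live b1: {h}→{h}
  live b2: {h}→{h,x}
  live b3: {h,x}→{h,w,x}
  live b4: {h,x}→{h,x}
  live b5: {h,w,x}→{h,x}
  live b6: {x}→{x}
  live b7: {h}→{h}
  live b8: {h}→∅
  live b9: {x}→∅

Interference:
  h↔{j,m,w,x}
  j↔{h,w,x}
  m↔{h}
  w↔{h,j,x}
  x↔{h,j,w}

Registers:
  {h,j,w,x} pairwise interfere (4-clique) ⇒ χ ≥ 4
  assign h→c0 j→c1 m→c1 w→c2 x→c3 — no edge inside a register ⇒ χ ≤ 4
  χ = 4

Answer: 4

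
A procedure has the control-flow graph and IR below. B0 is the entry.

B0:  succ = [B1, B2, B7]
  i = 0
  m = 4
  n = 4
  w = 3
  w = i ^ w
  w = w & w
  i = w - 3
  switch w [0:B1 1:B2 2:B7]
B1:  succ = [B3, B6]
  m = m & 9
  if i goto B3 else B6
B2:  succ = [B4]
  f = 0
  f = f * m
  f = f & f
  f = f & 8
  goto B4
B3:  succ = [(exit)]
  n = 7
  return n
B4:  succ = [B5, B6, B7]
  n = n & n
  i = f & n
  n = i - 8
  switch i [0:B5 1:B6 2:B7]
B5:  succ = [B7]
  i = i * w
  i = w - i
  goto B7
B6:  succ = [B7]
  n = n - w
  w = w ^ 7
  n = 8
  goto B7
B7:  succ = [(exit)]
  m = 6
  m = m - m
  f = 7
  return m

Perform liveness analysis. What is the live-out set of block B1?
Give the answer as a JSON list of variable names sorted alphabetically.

Answer: ["n", "w"]

Derivation:
Per-block:
  B0 def {i,m,n,w} use ∅
  B1 def {m} use {i,m}
  B2 def {f} use {m}
  B3 def {n} use ∅
  B4 def {i,n} use {f,n}
  B5 def {i} use {i,w}
  B6 def {n,w} use {n,w}
  B7 def {f,m} use ∅

Live sets:
  live B0: ∅→{i,m,n,w}
  live B1: {i,m,n,w}→{n,w}
  live B2: {m,n,w}→{f,n,w}
  live B3: ∅→∅
  live B4: {f,n,w}→{i,n,w}
  live B5: {i,w}→∅
  live B6: {n,w}→∅
  live B7: ∅→∅

live-out(B1) = ["n", "w"]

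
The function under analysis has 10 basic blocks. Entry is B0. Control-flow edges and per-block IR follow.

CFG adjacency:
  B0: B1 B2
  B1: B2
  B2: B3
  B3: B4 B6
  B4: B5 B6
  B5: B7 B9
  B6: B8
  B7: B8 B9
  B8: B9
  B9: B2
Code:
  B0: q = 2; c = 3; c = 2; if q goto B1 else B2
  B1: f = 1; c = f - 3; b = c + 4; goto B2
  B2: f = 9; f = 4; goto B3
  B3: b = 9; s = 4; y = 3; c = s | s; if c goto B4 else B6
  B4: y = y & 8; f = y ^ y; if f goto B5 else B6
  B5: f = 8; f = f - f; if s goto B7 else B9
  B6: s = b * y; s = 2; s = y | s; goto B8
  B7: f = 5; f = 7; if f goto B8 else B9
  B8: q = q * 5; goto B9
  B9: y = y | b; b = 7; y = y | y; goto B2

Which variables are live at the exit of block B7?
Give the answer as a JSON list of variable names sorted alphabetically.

def/use:
  B0 def {c,q} use ∅
  B1 def {b,c,f} use ∅
  B2 def {f} use ∅
  B3 def {b,c,s,y} use ∅
  B4 def {f,y} use {y}
  B5 def {f} use {s}
  B6 def {s} use {b,y}
  B7 def {f} use ∅
  B8 def {q} use {q}
  B9 def {b,y} use {b,y}

Liveness:
  live B0: ∅→{q}
  live B1: {q}→{q}
  live B2: {q}→{q}
  live B3: {q}→{b,q,s,y}
  live B4: {b,q,s,y}→{b,q,s,y}
  live B5: {b,q,s,y}→{b,q,y}
  live B6: {b,q,y}→{b,q,y}
  live B7: {b,q,y}→{b,q,y}
  live B8: {b,q,y}→{b,q,y}
  live B9: {b,q,y}→{q}

live-out(B7) = ["b", "q", "y"]

Answer: ["b", "q", "y"]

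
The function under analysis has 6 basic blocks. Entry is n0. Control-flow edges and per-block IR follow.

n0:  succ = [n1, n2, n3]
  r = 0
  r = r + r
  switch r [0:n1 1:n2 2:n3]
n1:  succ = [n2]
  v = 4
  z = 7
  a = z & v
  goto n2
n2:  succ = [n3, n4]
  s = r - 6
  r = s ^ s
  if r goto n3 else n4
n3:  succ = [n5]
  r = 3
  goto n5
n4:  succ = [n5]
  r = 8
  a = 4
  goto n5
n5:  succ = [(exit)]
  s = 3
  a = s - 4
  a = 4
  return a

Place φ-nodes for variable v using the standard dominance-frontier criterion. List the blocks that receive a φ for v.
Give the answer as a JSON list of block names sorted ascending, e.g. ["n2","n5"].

idom tree: n1←n0 n2←n0 n3←n0 n4←n2 n5←n0
Dom∩ at merges:
  n2: preds {n0,n1}: {n0} ∩ {n0,n1} = {n0}; idom=n0
  n3: preds {n0,n2}: {n0} ∩ {n0,n2} = {n0}; idom=n0
  n5: preds {n3,n4}: {n0,n3} ∩ {n0,n2,n4} = {n0}; idom=n0

DF derivation:
  join n2 pred n0: · stop@n0
  join n2 pred n1: n1 stop@n0
  join n3 pred n0: · stop@n0
  join n3 pred n2: n2 stop@n0
  join n5 pred n3: n3 stop@n0
  join n5 pred n4: n4→n2 stop@n0
  DF(n0)=∅
  DF(n1)={n2}
  DF(n2)={n3,n5}
  DF(n3)={n5}
  DF(n4)={n5}
  DF(n5)=∅

φ for v: defs {n1}
  DF⁺ = {n2,n3,n5}

Answer: ["n2", "n3", "n5"]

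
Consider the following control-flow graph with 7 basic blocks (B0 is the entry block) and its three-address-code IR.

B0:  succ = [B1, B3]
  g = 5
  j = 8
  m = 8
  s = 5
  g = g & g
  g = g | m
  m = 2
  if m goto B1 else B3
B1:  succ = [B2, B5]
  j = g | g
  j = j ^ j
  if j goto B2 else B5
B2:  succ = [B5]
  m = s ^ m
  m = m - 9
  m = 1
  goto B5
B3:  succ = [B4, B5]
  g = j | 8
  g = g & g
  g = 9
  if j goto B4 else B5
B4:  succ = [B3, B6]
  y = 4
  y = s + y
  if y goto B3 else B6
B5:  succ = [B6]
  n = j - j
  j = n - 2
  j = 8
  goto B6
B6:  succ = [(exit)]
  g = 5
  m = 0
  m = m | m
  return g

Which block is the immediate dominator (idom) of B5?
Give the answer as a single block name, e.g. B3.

idom tree: B1←B0 B2←B1 B3←B0 B4←B3 B5←B0 B6←B0
Dom at joins:
  B3: preds {B0,B4}: {B0} ∩ {B0,B3,B4} = {B0}; idom=B0
  B5: preds {B1,B2,B3}: {B0,B1} ∩ {B0,B1,B2} ∩ {B0,B3} = {B0}; idom=B0
  B6: preds {B4,B5}: {B0,B3,B4} ∩ {B0,B5} = {B0}; idom=B0

idom(B5) = B0

Answer: B0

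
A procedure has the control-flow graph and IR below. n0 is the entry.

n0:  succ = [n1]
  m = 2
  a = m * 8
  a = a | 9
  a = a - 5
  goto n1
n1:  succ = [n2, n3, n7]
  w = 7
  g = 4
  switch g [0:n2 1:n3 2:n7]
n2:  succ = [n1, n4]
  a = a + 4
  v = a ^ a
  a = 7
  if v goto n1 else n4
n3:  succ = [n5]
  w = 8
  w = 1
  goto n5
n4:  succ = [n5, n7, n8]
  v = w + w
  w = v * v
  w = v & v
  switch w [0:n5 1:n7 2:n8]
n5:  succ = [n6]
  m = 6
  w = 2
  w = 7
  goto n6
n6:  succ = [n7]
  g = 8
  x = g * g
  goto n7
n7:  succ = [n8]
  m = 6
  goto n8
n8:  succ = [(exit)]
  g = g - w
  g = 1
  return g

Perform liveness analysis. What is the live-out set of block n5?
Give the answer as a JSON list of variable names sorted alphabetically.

Answer: ["w"]

Working:
Block summaries:
  n0 def {a,m} use ∅
  n1 def {g,w} use ∅
  n2 def {a,v} use {a}
  n3 def {w} use ∅
  n4 def {v,w} use {w}
  n5 def {m,w} use ∅
  n6 def {g,x} use ∅
  n7 def {m} use ∅
  n8 def {g} use {g,w}

Backward fixpoint:
  live n0: ∅→{a}
  live n1: {a}→{a,g,w}
  live n2: {a,g,w}→{a,g,w}
  live n3: ∅→∅
  live n4: {g,w}→{g,w}
  live n5: ∅→{w}
  live n6: {w}→{g,w}
  live n7: {g,w}→{g,w}
  live n8: {g,w}→∅

live-out(n5) = ["w"]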